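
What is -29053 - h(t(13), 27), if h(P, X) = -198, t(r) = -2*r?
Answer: -28855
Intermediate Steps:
-29053 - h(t(13), 27) = -29053 - 1*(-198) = -29053 + 198 = -28855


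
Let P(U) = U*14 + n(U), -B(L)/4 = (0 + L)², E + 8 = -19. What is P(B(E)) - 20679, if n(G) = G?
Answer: -64419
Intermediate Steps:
E = -27 (E = -8 - 19 = -27)
B(L) = -4*L² (B(L) = -4*(0 + L)² = -4*L²)
P(U) = 15*U (P(U) = U*14 + U = 14*U + U = 15*U)
P(B(E)) - 20679 = 15*(-4*(-27)²) - 20679 = 15*(-4*729) - 20679 = 15*(-2916) - 20679 = -43740 - 20679 = -64419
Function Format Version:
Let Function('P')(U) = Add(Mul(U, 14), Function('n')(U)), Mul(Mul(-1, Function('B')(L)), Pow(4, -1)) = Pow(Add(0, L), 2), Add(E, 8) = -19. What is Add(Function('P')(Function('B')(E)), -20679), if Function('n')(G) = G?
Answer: -64419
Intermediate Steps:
E = -27 (E = Add(-8, -19) = -27)
Function('B')(L) = Mul(-4, Pow(L, 2)) (Function('B')(L) = Mul(-4, Pow(Add(0, L), 2)) = Mul(-4, Pow(L, 2)))
Function('P')(U) = Mul(15, U) (Function('P')(U) = Add(Mul(U, 14), U) = Add(Mul(14, U), U) = Mul(15, U))
Add(Function('P')(Function('B')(E)), -20679) = Add(Mul(15, Mul(-4, Pow(-27, 2))), -20679) = Add(Mul(15, Mul(-4, 729)), -20679) = Add(Mul(15, -2916), -20679) = Add(-43740, -20679) = -64419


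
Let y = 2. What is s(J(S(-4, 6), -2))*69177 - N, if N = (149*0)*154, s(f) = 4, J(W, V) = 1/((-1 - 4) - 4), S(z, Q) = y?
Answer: 276708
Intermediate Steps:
S(z, Q) = 2
J(W, V) = -⅑ (J(W, V) = 1/(-5 - 4) = 1/(-9) = -⅑)
N = 0 (N = 0*154 = 0)
s(J(S(-4, 6), -2))*69177 - N = 4*69177 - 1*0 = 276708 + 0 = 276708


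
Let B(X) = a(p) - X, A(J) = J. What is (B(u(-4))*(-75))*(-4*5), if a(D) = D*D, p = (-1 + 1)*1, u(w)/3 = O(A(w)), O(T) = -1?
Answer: 4500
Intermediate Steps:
u(w) = -3 (u(w) = 3*(-1) = -3)
p = 0 (p = 0*1 = 0)
a(D) = D**2
B(X) = -X (B(X) = 0**2 - X = 0 - X = -X)
(B(u(-4))*(-75))*(-4*5) = (-1*(-3)*(-75))*(-4*5) = (3*(-75))*(-20) = -225*(-20) = 4500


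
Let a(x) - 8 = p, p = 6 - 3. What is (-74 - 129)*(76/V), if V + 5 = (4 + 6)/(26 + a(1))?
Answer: 81548/25 ≈ 3261.9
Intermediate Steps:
p = 3
a(x) = 11 (a(x) = 8 + 3 = 11)
V = -175/37 (V = -5 + (4 + 6)/(26 + 11) = -5 + 10/37 = -175/37 ≈ -4.7297)
(-74 - 129)*(76/V) = (-74 - 129)*(76/(-175/37)) = -15428*(-37)/175 = -203*(-2812/175) = 81548/25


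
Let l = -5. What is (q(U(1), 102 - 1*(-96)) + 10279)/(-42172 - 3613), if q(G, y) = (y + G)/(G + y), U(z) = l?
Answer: -2056/9157 ≈ -0.22453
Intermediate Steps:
U(z) = -5
q(G, y) = 1 (q(G, y) = (G + y)/(G + y) = 1)
(q(U(1), 102 - 1*(-96)) + 10279)/(-42172 - 3613) = (1 + 10279)/(-42172 - 3613) = 10280/(-45785) = 10280*(-1/45785) = -2056/9157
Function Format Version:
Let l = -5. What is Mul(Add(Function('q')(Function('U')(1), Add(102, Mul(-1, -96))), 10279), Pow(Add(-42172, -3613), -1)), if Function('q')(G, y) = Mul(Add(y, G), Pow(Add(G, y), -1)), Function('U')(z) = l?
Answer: Rational(-2056, 9157) ≈ -0.22453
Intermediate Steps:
Function('U')(z) = -5
Function('q')(G, y) = 1 (Function('q')(G, y) = Mul(Add(G, y), Pow(Add(G, y), -1)) = 1)
Mul(Add(Function('q')(Function('U')(1), Add(102, Mul(-1, -96))), 10279), Pow(Add(-42172, -3613), -1)) = Mul(Add(1, 10279), Pow(Add(-42172, -3613), -1)) = Mul(10280, Pow(-45785, -1)) = Mul(10280, Rational(-1, 45785)) = Rational(-2056, 9157)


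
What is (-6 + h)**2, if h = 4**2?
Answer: 100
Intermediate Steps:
h = 16
(-6 + h)**2 = (-6 + 16)**2 = 10**2 = 100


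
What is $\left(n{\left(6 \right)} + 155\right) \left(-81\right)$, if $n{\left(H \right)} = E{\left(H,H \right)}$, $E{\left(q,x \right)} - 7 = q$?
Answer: $-13608$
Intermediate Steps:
$E{\left(q,x \right)} = 7 + q$
$n{\left(H \right)} = 7 + H$
$\left(n{\left(6 \right)} + 155\right) \left(-81\right) = \left(\left(7 + 6\right) + 155\right) \left(-81\right) = \left(13 + 155\right) \left(-81\right) = 168 \left(-81\right) = -13608$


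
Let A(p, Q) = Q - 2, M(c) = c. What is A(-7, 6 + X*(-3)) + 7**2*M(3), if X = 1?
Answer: 148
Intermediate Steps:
A(p, Q) = -2 + Q
A(-7, 6 + X*(-3)) + 7**2*M(3) = (-2 + (6 + 1*(-3))) + 7**2*3 = (-2 + (6 - 3)) + 49*3 = (-2 + 3) + 147 = 1 + 147 = 148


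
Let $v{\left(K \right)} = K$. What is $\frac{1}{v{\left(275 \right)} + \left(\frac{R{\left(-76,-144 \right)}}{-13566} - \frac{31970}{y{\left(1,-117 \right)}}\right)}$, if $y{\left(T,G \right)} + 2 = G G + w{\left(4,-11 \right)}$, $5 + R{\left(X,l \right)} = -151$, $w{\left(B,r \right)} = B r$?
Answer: $\frac{629527}{171651977} \approx 0.0036675$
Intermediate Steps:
$R{\left(X,l \right)} = -156$ ($R{\left(X,l \right)} = -5 - 151 = -156$)
$y{\left(T,G \right)} = -46 + G^{2}$ ($y{\left(T,G \right)} = -2 + \left(G G + 4 \left(-11\right)\right) = -2 + \left(G^{2} - 44\right) = -2 + \left(-44 + G^{2}\right) = -46 + G^{2}$)
$\frac{1}{v{\left(275 \right)} + \left(\frac{R{\left(-76,-144 \right)}}{-13566} - \frac{31970}{y{\left(1,-117 \right)}}\right)} = \frac{1}{275 - \left(- \frac{26}{2261} + \frac{31970}{-46 + \left(-117\right)^{2}}\right)} = \frac{1}{275 - \left(- \frac{26}{2261} + \frac{31970}{-46 + 13689}\right)} = \frac{1}{275 + \left(\frac{26}{2261} - \frac{31970}{13643}\right)} = \frac{1}{275 - \frac{1467948}{629527}} = \frac{1}{\frac{171651977}{629527}} = \frac{629527}{171651977}$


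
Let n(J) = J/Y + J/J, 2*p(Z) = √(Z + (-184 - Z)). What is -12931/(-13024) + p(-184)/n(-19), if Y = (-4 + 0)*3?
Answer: 12931/13024 + 12*I*√46/31 ≈ 0.99286 + 2.6254*I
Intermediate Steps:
p(Z) = I*√46 (p(Z) = √(Z + (-184 - Z))/2 = √(-184)/2 = (2*I*√46)/2 = I*√46)
Y = -12 (Y = -4*3 = -12)
n(J) = 1 - J/12 (n(J) = J/(-12) + J/J = J*(-1/12) + 1 = -J/12 + 1 = 1 - J/12)
-12931/(-13024) + p(-184)/n(-19) = -12931/(-13024) + (I*√46)/(1 - 1/12*(-19)) = -12931*(-1/13024) + (I*√46)/(1 + 19/12) = 12931/13024 + (I*√46)/(31/12) = 12931/13024 + (I*√46)*(12/31) = 12931/13024 + 12*I*√46/31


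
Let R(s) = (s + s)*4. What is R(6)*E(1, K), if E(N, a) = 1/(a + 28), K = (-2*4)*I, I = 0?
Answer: 12/7 ≈ 1.7143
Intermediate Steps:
R(s) = 8*s (R(s) = (2*s)*4 = 8*s)
K = 0 (K = -2*4*0 = -8*0 = 0)
E(N, a) = 1/(28 + a)
R(6)*E(1, K) = (8*6)/(28 + 0) = 48/28 = 48*(1/28) = 12/7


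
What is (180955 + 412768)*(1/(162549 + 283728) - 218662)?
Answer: -4456750705926283/34329 ≈ -1.2982e+11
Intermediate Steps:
(180955 + 412768)*(1/(162549 + 283728) - 218662) = 593723*(1/446277 - 218662) = 593723*(-97583821373/446277) = -4456750705926283/34329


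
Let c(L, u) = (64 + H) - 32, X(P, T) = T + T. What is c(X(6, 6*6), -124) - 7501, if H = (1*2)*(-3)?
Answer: -7475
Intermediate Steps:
H = -6 (H = 2*(-3) = -6)
X(P, T) = 2*T
c(L, u) = 26 (c(L, u) = (64 - 6) - 32 = 58 - 32 = 26)
c(X(6, 6*6), -124) - 7501 = 26 - 7501 = -7475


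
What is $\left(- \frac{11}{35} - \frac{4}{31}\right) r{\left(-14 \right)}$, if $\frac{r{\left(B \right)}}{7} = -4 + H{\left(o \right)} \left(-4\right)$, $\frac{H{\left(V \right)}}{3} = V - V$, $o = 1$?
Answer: $\frac{1924}{155} \approx 12.413$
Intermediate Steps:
$H{\left(V \right)} = 0$ ($H{\left(V \right)} = 3 \left(V - V\right) = 3 \cdot 0 = 0$)
$r{\left(B \right)} = -28$ ($r{\left(B \right)} = 7 \left(-4 + 0 \left(-4\right)\right) = 7 \left(-4 + 0\right) = 7 \left(-4\right) = -28$)
$\left(- \frac{11}{35} - \frac{4}{31}\right) r{\left(-14 \right)} = \left(- \frac{11}{35} - \frac{4}{31}\right) \left(-28\right) = \left(- \frac{481}{1085}\right) \left(-28\right) = \frac{1924}{155}$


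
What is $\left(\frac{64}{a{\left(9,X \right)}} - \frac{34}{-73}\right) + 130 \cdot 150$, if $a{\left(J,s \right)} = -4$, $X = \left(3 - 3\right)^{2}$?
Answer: $\frac{1422366}{73} \approx 19484.0$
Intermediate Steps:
$X = 0$ ($X = 0^{2} = 0$)
$\left(\frac{64}{a{\left(9,X \right)}} - \frac{34}{-73}\right) + 130 \cdot 150 = \left(\frac{64}{-4} - \frac{34}{-73}\right) + 130 \cdot 150 = \left(64 \left(- \frac{1}{4}\right) - - \frac{34}{73}\right) + 19500 = \left(-16 + \frac{34}{73}\right) + 19500 = - \frac{1134}{73} + 19500 = \frac{1422366}{73}$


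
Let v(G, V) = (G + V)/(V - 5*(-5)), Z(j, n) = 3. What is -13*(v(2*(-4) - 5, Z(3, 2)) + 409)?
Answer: -74373/14 ≈ -5312.4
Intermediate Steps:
v(G, V) = (G + V)/(25 + V) (v(G, V) = (G + V)/(V + 25) = (G + V)/(25 + V))
-13*(v(2*(-4) - 5, Z(3, 2)) + 409) = -13*(((2*(-4) - 5) + 3)/(25 + 3) + 409) = -13*(((-8 - 5) + 3)/28 + 409) = -13*((-13 + 3)/28 + 409) = -13*((1/28)*(-10) + 409) = -13*(-5/14 + 409) = -13*5721/14 = -74373/14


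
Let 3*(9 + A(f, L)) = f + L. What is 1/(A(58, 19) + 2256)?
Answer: 3/6818 ≈ 0.00044001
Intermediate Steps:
A(f, L) = -9 + L/3 + f/3 (A(f, L) = -9 + (f + L)/3 = -9 + (L + f)/3 = -9 + (L/3 + f/3) = -9 + L/3 + f/3)
1/(A(58, 19) + 2256) = 1/((-9 + (1/3)*19 + (1/3)*58) + 2256) = 1/((-9 + 19/3 + 58/3) + 2256) = 1/(50/3 + 2256) = 1/(6818/3) = 3/6818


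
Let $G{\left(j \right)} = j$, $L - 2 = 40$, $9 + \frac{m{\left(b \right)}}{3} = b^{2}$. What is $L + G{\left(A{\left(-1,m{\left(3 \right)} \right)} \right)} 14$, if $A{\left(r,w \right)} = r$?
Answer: $28$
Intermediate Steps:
$m{\left(b \right)} = -27 + 3 b^{2}$
$L = 42$ ($L = 2 + 40 = 42$)
$L + G{\left(A{\left(-1,m{\left(3 \right)} \right)} \right)} 14 = 42 - 14 = 28$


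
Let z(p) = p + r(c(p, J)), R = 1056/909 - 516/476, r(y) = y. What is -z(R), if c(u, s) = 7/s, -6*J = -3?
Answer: -507599/36057 ≈ -14.078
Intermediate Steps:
J = ½ (J = -⅙*(-3) = ½ ≈ 0.50000)
R = 2801/36057 (R = 1056*(1/909) - 516*1/476 = 352/303 - 129/119 = 2801/36057 ≈ 0.077682)
z(p) = 14 + p (z(p) = p + 7/(½) = p + 7*2 = p + 14 = 14 + p)
-z(R) = -(14 + 2801/36057) = -1*507599/36057 = -507599/36057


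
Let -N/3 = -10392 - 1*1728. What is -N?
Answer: -36360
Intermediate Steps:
N = 36360 (N = -3*(-10392 - 1*1728) = -3*(-10392 - 1728) = -3*(-12120) = 36360)
-N = -1*36360 = -36360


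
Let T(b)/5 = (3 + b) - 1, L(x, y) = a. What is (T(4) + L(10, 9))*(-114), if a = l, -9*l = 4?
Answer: -10108/3 ≈ -3369.3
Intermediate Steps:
l = -4/9 (l = -1/9*4 = -4/9 ≈ -0.44444)
a = -4/9 ≈ -0.44444
L(x, y) = -4/9
T(b) = 10 + 5*b (T(b) = 5*((3 + b) - 1) = 5*(2 + b) = 10 + 5*b)
(T(4) + L(10, 9))*(-114) = ((10 + 5*4) - 4/9)*(-114) = ((10 + 20) - 4/9)*(-114) = (30 - 4/9)*(-114) = (266/9)*(-114) = -10108/3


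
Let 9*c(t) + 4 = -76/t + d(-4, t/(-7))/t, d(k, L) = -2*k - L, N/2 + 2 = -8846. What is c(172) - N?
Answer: 47937184/2709 ≈ 17696.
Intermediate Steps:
N = -17696 (N = -4 + 2*(-8846) = -4 - 17692 = -17696)
d(k, L) = -L - 2*k
c(t) = -4/9 - 76/(9*t) + (8 + t/7)/(9*t) (c(t) = -4/9 + (-76/t + (-t/(-7) - 2*(-4))/t)/9 = -4/9 + (-76/t + (-t*(-1)/7 + 8)/t)/9 = -4/9 + (-76/t + (-(-1)*t/7 + 8)/t)/9 = -4/9 + (-76/t + (t/7 + 8)/t)/9 = -4/9 + (-76/t + (8 + t/7)/t)/9 = -4/9 + (-76/(9*t) + (8 + t/7)/(9*t)) = -4/9 - 76/(9*t) + (8 + t/7)/(9*t))
c(172) - N = (1/63)*(-476 - 27*172)/172 - 1*(-17696) = (1/63)*(1/172)*(-476 - 4644) + 17696 = (1/63)*(1/172)*(-5120) + 17696 = -1280/2709 + 17696 = 47937184/2709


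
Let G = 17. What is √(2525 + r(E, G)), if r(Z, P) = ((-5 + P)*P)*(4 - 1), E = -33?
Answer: √3137 ≈ 56.009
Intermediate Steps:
r(Z, P) = 3*P*(-5 + P) (r(Z, P) = (P*(-5 + P))*3 = 3*P*(-5 + P))
√(2525 + r(E, G)) = √(2525 + 3*17*(-5 + 17)) = √(2525 + 3*17*12) = √(2525 + 612) = √3137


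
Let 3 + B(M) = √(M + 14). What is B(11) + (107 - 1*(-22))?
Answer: 131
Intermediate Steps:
B(M) = -3 + √(14 + M) (B(M) = -3 + √(M + 14) = -3 + √(14 + M))
B(11) + (107 - 1*(-22)) = (-3 + √(14 + 11)) + (107 - 1*(-22)) = (-3 + √25) + (107 + 22) = (-3 + 5) + 129 = 2 + 129 = 131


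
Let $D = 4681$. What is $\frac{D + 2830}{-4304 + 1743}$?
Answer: $- \frac{7511}{2561} \approx -2.9328$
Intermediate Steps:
$\frac{D + 2830}{-4304 + 1743} = \frac{4681 + 2830}{-4304 + 1743} = \frac{7511}{-2561} = 7511 \left(- \frac{1}{2561}\right) = - \frac{7511}{2561}$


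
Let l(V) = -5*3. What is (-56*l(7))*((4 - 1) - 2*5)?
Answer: -5880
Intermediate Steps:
l(V) = -15
(-56*l(7))*((4 - 1) - 2*5) = (-56*(-15))*((4 - 1) - 2*5) = 840*(3 - 10) = 840*(-7) = -5880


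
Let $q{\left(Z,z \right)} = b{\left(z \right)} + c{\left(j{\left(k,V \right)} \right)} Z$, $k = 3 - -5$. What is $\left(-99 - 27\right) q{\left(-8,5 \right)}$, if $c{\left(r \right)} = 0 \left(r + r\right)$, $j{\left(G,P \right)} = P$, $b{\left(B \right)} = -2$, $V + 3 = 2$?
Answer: $252$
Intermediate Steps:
$k = 8$ ($k = 3 + 5 = 8$)
$V = -1$ ($V = -3 + 2 = -1$)
$c{\left(r \right)} = 0$ ($c{\left(r \right)} = 0 \cdot 2 r = 0$)
$q{\left(Z,z \right)} = -2$ ($q{\left(Z,z \right)} = -2 + 0 Z = -2 + 0 = -2$)
$\left(-99 - 27\right) q{\left(-8,5 \right)} = \left(-99 - 27\right) \left(-2\right) = \left(-126\right) \left(-2\right) = 252$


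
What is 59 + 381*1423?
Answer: 542222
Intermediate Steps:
59 + 381*1423 = 59 + 542163 = 542222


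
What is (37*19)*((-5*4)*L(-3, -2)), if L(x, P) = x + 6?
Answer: -42180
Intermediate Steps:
L(x, P) = 6 + x
(37*19)*((-5*4)*L(-3, -2)) = (37*19)*((-5*4)*(6 - 3)) = 703*(-20*3) = 703*(-60) = -42180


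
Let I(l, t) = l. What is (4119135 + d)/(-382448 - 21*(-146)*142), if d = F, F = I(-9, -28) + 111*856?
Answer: 2107071/26462 ≈ 79.626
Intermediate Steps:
F = 95007 (F = -9 + 111*856 = -9 + 95016 = 95007)
d = 95007
(4119135 + d)/(-382448 - 21*(-146)*142) = (4119135 + 95007)/(-382448 - 21*(-146)*142) = 4214142/(-382448 + 3066*142) = 4214142/(-382448 + 435372) = 4214142/52924 = 4214142*(1/52924) = 2107071/26462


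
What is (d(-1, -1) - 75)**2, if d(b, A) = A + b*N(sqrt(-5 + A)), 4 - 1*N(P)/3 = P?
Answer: 7690 - 528*I*sqrt(6) ≈ 7690.0 - 1293.3*I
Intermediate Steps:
N(P) = 12 - 3*P
d(b, A) = A + b*(12 - 3*sqrt(-5 + A))
(d(-1, -1) - 75)**2 = ((-1 - 3*(-1)*(-4 + sqrt(-5 - 1))) - 75)**2 = ((-1 - 3*(-1)*(-4 + sqrt(-6))) - 75)**2 = ((-1 - 3*(-1)*(-4 + I*sqrt(6))) - 75)**2 = ((-1 + (-12 + 3*I*sqrt(6))) - 75)**2 = ((-13 + 3*I*sqrt(6)) - 75)**2 = (-88 + 3*I*sqrt(6))**2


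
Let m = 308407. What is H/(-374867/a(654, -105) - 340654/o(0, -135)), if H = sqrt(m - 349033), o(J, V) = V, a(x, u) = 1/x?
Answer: -405*I*sqrt(4514)/33096666776 ≈ -8.2215e-7*I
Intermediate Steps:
H = 3*I*sqrt(4514) (H = sqrt(308407 - 349033) = sqrt(-40626) = 3*I*sqrt(4514) ≈ 201.56*I)
H/(-374867/a(654, -105) - 340654/o(0, -135)) = (3*I*sqrt(4514))/(-374867/(1/654) - 340654/(-135)) = (3*I*sqrt(4514))/(-374867/1/654 - 340654*(-1/135)) = (3*I*sqrt(4514))/(-374867*654 + 340654/135) = (3*I*sqrt(4514))/(-245163018 + 340654/135) = (3*I*sqrt(4514))/(-33096666776/135) = (3*I*sqrt(4514))*(-135/33096666776) = -405*I*sqrt(4514)/33096666776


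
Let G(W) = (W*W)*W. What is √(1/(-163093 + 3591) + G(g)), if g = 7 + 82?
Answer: √17935037375132374/159502 ≈ 839.62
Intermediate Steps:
g = 89
G(W) = W³ (G(W) = W²*W = W³)
√(1/(-163093 + 3591) + G(g)) = √(1/(-163093 + 3591) + 89³) = √(1/(-159502) + 704969) = √(-1/159502 + 704969) = √(112443965437/159502) = √17935037375132374/159502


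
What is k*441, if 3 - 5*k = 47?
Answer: -19404/5 ≈ -3880.8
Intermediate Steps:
k = -44/5 (k = ⅗ - ⅕*47 = ⅗ - 47/5 = -44/5 ≈ -8.8000)
k*441 = -44/5*441 = -19404/5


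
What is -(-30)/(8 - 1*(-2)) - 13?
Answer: -10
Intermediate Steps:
-(-30)/(8 - 1*(-2)) - 13 = -(-30)/(8 + 2) - 13 = -(-30)/10 - 13 = -3*(-1) - 13 = 3 - 13 = -10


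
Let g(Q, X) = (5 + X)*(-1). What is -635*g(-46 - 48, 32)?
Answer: 23495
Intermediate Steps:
g(Q, X) = -5 - X
-635*g(-46 - 48, 32) = -635*(-5 - 1*32) = -635*(-5 - 32) = -635*(-37) = 23495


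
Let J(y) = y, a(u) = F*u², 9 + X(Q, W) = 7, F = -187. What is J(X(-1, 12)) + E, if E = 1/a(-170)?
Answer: -10808601/5404300 ≈ -2.0000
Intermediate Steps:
X(Q, W) = -2 (X(Q, W) = -9 + 7 = -2)
a(u) = -187*u²
E = -1/5404300 (E = 1/(-187*(-170)²) = 1/(-187*28900) = 1/(-5404300) = -1/5404300 ≈ -1.8504e-7)
J(X(-1, 12)) + E = -2 - 1/5404300 = -10808601/5404300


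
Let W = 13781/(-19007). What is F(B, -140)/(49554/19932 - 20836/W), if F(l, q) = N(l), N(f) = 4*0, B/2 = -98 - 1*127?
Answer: 0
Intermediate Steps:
W = -13781/19007 (W = 13781*(-1/19007) = -13781/19007 ≈ -0.72505)
B = -450 (B = 2*(-98 - 1*127) = 2*(-98 - 127) = 2*(-225) = -450)
N(f) = 0
F(l, q) = 0
F(B, -140)/(49554/19932 - 20836/W) = 0/(49554/19932 - 20836/(-13781/19007)) = 0/(49554*(1/19932) - 20836*(-19007/13781)) = 0/(8259/3322 + 396029852/13781) = 0/(1315724985623/45780482) = 0*(45780482/1315724985623) = 0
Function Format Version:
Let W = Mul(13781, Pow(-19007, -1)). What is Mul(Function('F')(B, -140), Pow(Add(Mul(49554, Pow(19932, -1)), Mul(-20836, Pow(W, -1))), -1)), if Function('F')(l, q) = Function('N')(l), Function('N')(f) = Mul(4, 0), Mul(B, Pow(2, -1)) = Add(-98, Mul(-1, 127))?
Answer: 0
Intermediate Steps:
W = Rational(-13781, 19007) (W = Mul(13781, Rational(-1, 19007)) = Rational(-13781, 19007) ≈ -0.72505)
B = -450 (B = Mul(2, Add(-98, Mul(-1, 127))) = Mul(2, Add(-98, -127)) = Mul(2, -225) = -450)
Function('N')(f) = 0
Function('F')(l, q) = 0
Mul(Function('F')(B, -140), Pow(Add(Mul(49554, Pow(19932, -1)), Mul(-20836, Pow(W, -1))), -1)) = Mul(0, Pow(Add(Mul(49554, Pow(19932, -1)), Mul(-20836, Pow(Rational(-13781, 19007), -1))), -1)) = Mul(0, Pow(Add(Mul(49554, Rational(1, 19932)), Mul(-20836, Rational(-19007, 13781))), -1)) = Mul(0, Pow(Add(Rational(8259, 3322), Rational(396029852, 13781)), -1)) = Mul(0, Pow(Rational(1315724985623, 45780482), -1)) = Mul(0, Rational(45780482, 1315724985623)) = 0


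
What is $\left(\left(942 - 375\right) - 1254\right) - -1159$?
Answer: $472$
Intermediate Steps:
$\left(\left(942 - 375\right) - 1254\right) - -1159 = \left(567 - 1254\right) + 1159 = -687 + 1159 = 472$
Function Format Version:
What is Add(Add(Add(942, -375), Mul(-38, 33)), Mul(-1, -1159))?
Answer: 472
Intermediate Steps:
Add(Add(Add(942, -375), Mul(-38, 33)), Mul(-1, -1159)) = Add(Add(567, -1254), 1159) = Add(-687, 1159) = 472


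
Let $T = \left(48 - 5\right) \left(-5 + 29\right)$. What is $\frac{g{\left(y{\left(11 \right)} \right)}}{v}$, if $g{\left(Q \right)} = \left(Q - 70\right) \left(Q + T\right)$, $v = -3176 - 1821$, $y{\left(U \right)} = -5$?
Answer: $\frac{77025}{4997} \approx 15.414$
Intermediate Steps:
$T = 1032$ ($T = 43 \cdot 24 = 1032$)
$v = -4997$
$g{\left(Q \right)} = \left(-70 + Q\right) \left(1032 + Q\right)$ ($g{\left(Q \right)} = \left(Q - 70\right) \left(Q + 1032\right) = \left(-70 + Q\right) \left(1032 + Q\right)$)
$\frac{g{\left(y{\left(11 \right)} \right)}}{v} = \frac{-72240 + \left(-5\right)^{2} + 962 \left(-5\right)}{-4997} = \left(-72240 + 25 - 4810\right) \left(- \frac{1}{4997}\right) = \left(-77025\right) \left(- \frac{1}{4997}\right) = \frac{77025}{4997}$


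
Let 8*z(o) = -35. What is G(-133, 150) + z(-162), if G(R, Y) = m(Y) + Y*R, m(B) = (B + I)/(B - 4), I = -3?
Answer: -11652767/584 ≈ -19953.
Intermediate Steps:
z(o) = -35/8 (z(o) = (⅛)*(-35) = -35/8)
m(B) = (-3 + B)/(-4 + B) (m(B) = (B - 3)/(B - 4) = (-3 + B)/(-4 + B))
G(R, Y) = R*Y + (-3 + Y)/(-4 + Y) (G(R, Y) = (-3 + Y)/(-4 + Y) + Y*R = (-3 + Y)/(-4 + Y) + R*Y = R*Y + (-3 + Y)/(-4 + Y))
G(-133, 150) + z(-162) = (-3 + 150 - 133*150*(-4 + 150))/(-4 + 150) - 35/8 = (-3 + 150 - 133*150*146)/146 - 35/8 = (-3 + 150 - 2912700)/146 - 35/8 = (1/146)*(-2912553) - 35/8 = -2912553/146 - 35/8 = -11652767/584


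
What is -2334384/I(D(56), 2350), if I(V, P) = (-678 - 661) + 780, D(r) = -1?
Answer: 4176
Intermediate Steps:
I(V, P) = -559 (I(V, P) = -1339 + 780 = -559)
-2334384/I(D(56), 2350) = -2334384/(-559) = -2334384*(-1/559) = 4176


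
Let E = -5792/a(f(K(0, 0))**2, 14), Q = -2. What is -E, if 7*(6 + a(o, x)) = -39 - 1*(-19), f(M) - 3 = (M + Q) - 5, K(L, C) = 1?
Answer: -20272/31 ≈ -653.94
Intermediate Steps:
f(M) = -4 + M (f(M) = 3 + ((M - 2) - 5) = 3 + ((-2 + M) - 5) = 3 + (-7 + M) = -4 + M)
a(o, x) = -62/7 (a(o, x) = -6 + (-39 - 1*(-19))/7 = -6 + (-39 + 19)/7 = -6 + (1/7)*(-20) = -6 - 20/7 = -62/7)
E = 20272/31 (E = -5792/(-62/7) = -5792*(-7/62) = 20272/31 ≈ 653.94)
-E = -1*20272/31 = -20272/31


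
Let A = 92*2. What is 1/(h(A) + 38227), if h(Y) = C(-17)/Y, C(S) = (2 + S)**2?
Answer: 184/7033993 ≈ 2.6159e-5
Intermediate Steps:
A = 184
h(Y) = 225/Y (h(Y) = (2 - 17)**2/Y = (-15)**2/Y = 225/Y)
1/(h(A) + 38227) = 1/(225/184 + 38227) = 1/(7033993/184) = 184/7033993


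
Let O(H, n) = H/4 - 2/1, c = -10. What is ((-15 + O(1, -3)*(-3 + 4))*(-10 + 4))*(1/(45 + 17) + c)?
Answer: -124419/124 ≈ -1003.4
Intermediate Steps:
O(H, n) = -2 + H/4 (O(H, n) = H*(1/4) - 2*1 = H/4 - 2 = -2 + H/4)
((-15 + O(1, -3)*(-3 + 4))*(-10 + 4))*(1/(45 + 17) + c) = ((-15 + (-2 + (1/4)*1)*(-3 + 4))*(-10 + 4))*(1/(45 + 17) - 10) = ((-15 + (-2 + 1/4)*1)*(-6))*(1/62 - 10) = ((-15 - 7/4*1)*(-6))*(1/62 - 10) = ((-15 - 7/4)*(-6))*(-619/62) = -67/4*(-6)*(-619/62) = (201/2)*(-619/62) = -124419/124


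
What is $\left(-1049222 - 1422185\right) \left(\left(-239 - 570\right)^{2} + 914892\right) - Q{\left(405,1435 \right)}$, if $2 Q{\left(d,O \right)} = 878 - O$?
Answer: $- \frac{7757118835065}{2} \approx -3.8786 \cdot 10^{12}$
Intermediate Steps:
$Q{\left(d,O \right)} = 439 - \frac{O}{2}$ ($Q{\left(d,O \right)} = \frac{878 - O}{2} = 439 - \frac{O}{2}$)
$\left(-1049222 - 1422185\right) \left(\left(-239 - 570\right)^{2} + 914892\right) - Q{\left(405,1435 \right)} = \left(-1049222 - 1422185\right) \left(\left(-239 - 570\right)^{2} + 914892\right) - \left(439 - \frac{1435}{2}\right) = - 2471407 \left(\left(-809\right)^{2} + 914892\right) - \left(439 - \frac{1435}{2}\right) = - 2471407 \left(654481 + 914892\right) - - \frac{557}{2} = \left(-2471407\right) 1569373 + \frac{557}{2} = -3878559417811 + \frac{557}{2} = - \frac{7757118835065}{2}$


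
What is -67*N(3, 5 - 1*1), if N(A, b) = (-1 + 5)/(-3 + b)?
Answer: -268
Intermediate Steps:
N(A, b) = 4/(-3 + b)
-67*N(3, 5 - 1*1) = -268/(-3 + (5 - 1*1)) = -268/(-3 + (5 - 1)) = -268/(-3 + 4) = -268/1 = -268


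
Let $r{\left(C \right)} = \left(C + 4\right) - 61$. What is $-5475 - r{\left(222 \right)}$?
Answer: $-5640$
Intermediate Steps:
$r{\left(C \right)} = -57 + C$ ($r{\left(C \right)} = \left(4 + C\right) - 61 = -57 + C$)
$-5475 - r{\left(222 \right)} = -5475 - \left(-57 + 222\right) = -5475 - 165 = -5640$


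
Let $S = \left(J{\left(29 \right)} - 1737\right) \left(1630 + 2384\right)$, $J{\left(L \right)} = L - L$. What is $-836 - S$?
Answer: $6971482$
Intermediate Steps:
$J{\left(L \right)} = 0$
$S = -6972318$ ($S = \left(0 - 1737\right) \left(1630 + 2384\right) = \left(-1737\right) 4014 = -6972318$)
$-836 - S = -836 - -6972318 = -836 + 6972318 = 6971482$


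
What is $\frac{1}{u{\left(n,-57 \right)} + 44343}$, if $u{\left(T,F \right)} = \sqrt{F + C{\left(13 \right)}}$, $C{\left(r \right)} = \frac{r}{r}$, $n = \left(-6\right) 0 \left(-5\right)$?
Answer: $\frac{44343}{1966301705} - \frac{2 i \sqrt{14}}{1966301705} \approx 2.2551 \cdot 10^{-5} - 3.8058 \cdot 10^{-9} i$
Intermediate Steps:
$n = 0$ ($n = 0 \left(-5\right) = 0$)
$C{\left(r \right)} = 1$
$u{\left(T,F \right)} = \sqrt{1 + F}$ ($u{\left(T,F \right)} = \sqrt{F + 1} = \sqrt{1 + F}$)
$\frac{1}{u{\left(n,-57 \right)} + 44343} = \frac{1}{\sqrt{1 - 57} + 44343} = \frac{1}{\sqrt{-56} + 44343} = \frac{1}{2 i \sqrt{14} + 44343} = \frac{1}{44343 + 2 i \sqrt{14}}$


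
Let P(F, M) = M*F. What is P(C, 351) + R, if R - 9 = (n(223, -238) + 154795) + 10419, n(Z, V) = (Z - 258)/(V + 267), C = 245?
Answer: 7285287/29 ≈ 2.5122e+5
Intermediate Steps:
n(Z, V) = (-258 + Z)/(267 + V)
P(F, M) = F*M
R = 4791432/29 (R = 9 + (((-258 + 223)/(267 - 238) + 154795) + 10419) = 9 + ((-35/29 + 154795) + 10419) = 9 + (4489020/29 + 10419) = 9 + 4791171/29 = 4791432/29 ≈ 1.6522e+5)
P(C, 351) + R = 245*351 + 4791432/29 = 85995 + 4791432/29 = 7285287/29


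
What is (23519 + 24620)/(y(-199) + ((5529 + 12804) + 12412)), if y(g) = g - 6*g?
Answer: 91/60 ≈ 1.5167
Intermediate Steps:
y(g) = -5*g
(23519 + 24620)/(y(-199) + ((5529 + 12804) + 12412)) = (23519 + 24620)/(-5*(-199) + ((5529 + 12804) + 12412)) = 48139/(995 + (18333 + 12412)) = 48139/(995 + 30745) = 48139/31740 = 48139*(1/31740) = 91/60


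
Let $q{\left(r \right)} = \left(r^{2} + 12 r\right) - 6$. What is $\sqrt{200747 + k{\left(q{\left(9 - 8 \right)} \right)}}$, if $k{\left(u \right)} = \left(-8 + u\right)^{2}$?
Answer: $2 \sqrt{50187} \approx 448.05$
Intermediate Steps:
$q{\left(r \right)} = -6 + r^{2} + 12 r$
$\sqrt{200747 + k{\left(q{\left(9 - 8 \right)} \right)}} = \sqrt{200747 + \left(-8 + \left(-6 + \left(9 - 8\right)^{2} + 12 \left(9 - 8\right)\right)\right)^{2}} = \sqrt{200747 + \left(-8 + \left(-6 + 1^{2} + 12 \cdot 1\right)\right)^{2}} = \sqrt{200747 + \left(-8 + \left(-6 + 1 + 12\right)\right)^{2}} = \sqrt{200747 + \left(-8 + 7\right)^{2}} = \sqrt{200747 + \left(-1\right)^{2}} = \sqrt{200747 + 1} = \sqrt{200748} = 2 \sqrt{50187}$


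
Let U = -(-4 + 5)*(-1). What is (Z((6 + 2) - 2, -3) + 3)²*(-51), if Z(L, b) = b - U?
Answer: -51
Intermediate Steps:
U = 1 (U = -1*1*(-1) = -1*(-1) = 1)
Z(L, b) = -1 + b (Z(L, b) = b - 1*1 = b - 1 = -1 + b)
(Z((6 + 2) - 2, -3) + 3)²*(-51) = ((-1 - 3) + 3)²*(-51) = (-4 + 3)²*(-51) = (-1)²*(-51) = 1*(-51) = -51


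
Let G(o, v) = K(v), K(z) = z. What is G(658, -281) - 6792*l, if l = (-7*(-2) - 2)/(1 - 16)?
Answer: 25763/5 ≈ 5152.6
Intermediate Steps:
l = -⅘ (l = (14 - 2)/(-15) = 12*(-1/15) = -⅘ ≈ -0.80000)
G(o, v) = v
G(658, -281) - 6792*l = -281 - 6792*(-⅘) = -281 + 27168/5 = 25763/5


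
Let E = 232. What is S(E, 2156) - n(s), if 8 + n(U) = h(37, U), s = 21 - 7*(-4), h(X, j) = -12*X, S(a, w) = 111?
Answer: 563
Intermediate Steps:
s = 49 (s = 21 + 28 = 49)
n(U) = -452 (n(U) = -8 - 12*37 = -8 - 444 = -452)
S(E, 2156) - n(s) = 111 - 1*(-452) = 111 + 452 = 563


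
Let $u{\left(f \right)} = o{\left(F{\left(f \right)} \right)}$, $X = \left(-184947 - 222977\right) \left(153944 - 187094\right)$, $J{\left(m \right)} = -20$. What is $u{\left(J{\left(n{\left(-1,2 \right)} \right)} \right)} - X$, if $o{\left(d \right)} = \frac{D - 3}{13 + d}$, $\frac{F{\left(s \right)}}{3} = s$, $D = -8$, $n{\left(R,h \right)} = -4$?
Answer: $- \frac{635565988189}{47} \approx -1.3523 \cdot 10^{10}$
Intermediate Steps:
$X = 13522680600$ ($X = \left(-407924\right) \left(-33150\right) = 13522680600$)
$F{\left(s \right)} = 3 s$
$o{\left(d \right)} = - \frac{11}{13 + d}$ ($o{\left(d \right)} = \frac{-8 - 3}{13 + d} = - \frac{11}{13 + d}$)
$u{\left(f \right)} = - \frac{11}{13 + 3 f}$
$u{\left(J{\left(n{\left(-1,2 \right)} \right)} \right)} - X = - \frac{11}{13 + 3 \left(-20\right)} - 13522680600 = - \frac{11}{13 - 60} - 13522680600 = - \frac{11}{-47} - 13522680600 = \left(-11\right) \left(- \frac{1}{47}\right) - 13522680600 = \frac{11}{47} - 13522680600 = - \frac{635565988189}{47}$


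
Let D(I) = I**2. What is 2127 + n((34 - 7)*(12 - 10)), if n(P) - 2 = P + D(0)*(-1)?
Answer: 2183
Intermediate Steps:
n(P) = 2 + P (n(P) = 2 + (P + 0**2*(-1)) = 2 + (P + 0*(-1)) = 2 + (P + 0) = 2 + P)
2127 + n((34 - 7)*(12 - 10)) = 2127 + (2 + (34 - 7)*(12 - 10)) = 2127 + (2 + 27*2) = 2127 + (2 + 54) = 2127 + 56 = 2183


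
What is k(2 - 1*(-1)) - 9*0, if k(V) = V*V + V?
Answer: 12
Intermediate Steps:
k(V) = V + V² (k(V) = V² + V = V + V²)
k(2 - 1*(-1)) - 9*0 = (2 - 1*(-1))*(1 + (2 - 1*(-1))) - 9*0 = (2 + 1)*(1 + (2 + 1)) + 0 = 3*(1 + 3) + 0 = 3*4 + 0 = 12 + 0 = 12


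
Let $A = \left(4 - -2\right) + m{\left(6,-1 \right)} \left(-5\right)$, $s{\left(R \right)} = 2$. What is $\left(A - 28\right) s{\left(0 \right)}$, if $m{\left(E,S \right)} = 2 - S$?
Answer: $-74$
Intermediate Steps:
$A = -9$ ($A = \left(4 - -2\right) + \left(2 - -1\right) \left(-5\right) = \left(4 + 2\right) + \left(2 + 1\right) \left(-5\right) = 6 + 3 \left(-5\right) = 6 - 15 = -9$)
$\left(A - 28\right) s{\left(0 \right)} = \left(-9 - 28\right) 2 = \left(-37\right) 2 = -74$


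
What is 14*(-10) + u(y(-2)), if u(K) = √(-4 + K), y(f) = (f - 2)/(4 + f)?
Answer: -140 + I*√6 ≈ -140.0 + 2.4495*I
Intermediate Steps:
y(f) = (-2 + f)/(4 + f)
14*(-10) + u(y(-2)) = 14*(-10) + √(-4 + (-2 - 2)/(4 - 2)) = -140 + √(-4 - 4/2) = -140 + √(-4 + (½)*(-4)) = -140 + √(-4 - 2) = -140 + √(-6) = -140 + I*√6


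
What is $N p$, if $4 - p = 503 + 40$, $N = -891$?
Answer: $480249$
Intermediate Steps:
$p = -539$ ($p = 4 - \left(503 + 40\right) = 4 - 543 = -539$)
$N p = \left(-891\right) \left(-539\right) = 480249$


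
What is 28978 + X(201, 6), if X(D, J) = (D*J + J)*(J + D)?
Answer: 279862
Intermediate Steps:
X(D, J) = (D + J)*(J + D*J) (X(D, J) = (J + D*J)*(D + J) = (D + J)*(J + D*J))
28978 + X(201, 6) = 28978 + 6*(201 + 6 + 201² + 201*6) = 28978 + 6*(201 + 6 + 40401 + 1206) = 28978 + 6*41814 = 28978 + 250884 = 279862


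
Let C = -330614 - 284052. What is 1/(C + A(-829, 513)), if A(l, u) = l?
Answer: -1/615495 ≈ -1.6247e-6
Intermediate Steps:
C = -614666
1/(C + A(-829, 513)) = 1/(-614666 - 829) = 1/(-615495) = -1/615495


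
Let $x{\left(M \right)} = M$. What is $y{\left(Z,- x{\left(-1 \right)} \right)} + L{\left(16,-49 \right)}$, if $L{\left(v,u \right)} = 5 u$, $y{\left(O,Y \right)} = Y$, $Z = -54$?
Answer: $-244$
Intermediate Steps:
$y{\left(Z,- x{\left(-1 \right)} \right)} + L{\left(16,-49 \right)} = \left(-1\right) \left(-1\right) + 5 \left(-49\right) = 1 - 245 = -244$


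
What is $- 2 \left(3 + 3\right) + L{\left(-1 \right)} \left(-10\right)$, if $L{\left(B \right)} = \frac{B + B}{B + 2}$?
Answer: $8$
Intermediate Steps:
$L{\left(B \right)} = \frac{2 B}{2 + B}$
$- 2 \left(3 + 3\right) + L{\left(-1 \right)} \left(-10\right) = - 2 \left(3 + 3\right) + 2 \left(-1\right) \frac{1}{2 - 1} \left(-10\right) = \left(-2\right) 6 + 2 \left(-1\right) 1^{-1} \left(-10\right) = -12 + 2 \left(-1\right) 1 \left(-10\right) = -12 - -20 = -12 + 20 = 8$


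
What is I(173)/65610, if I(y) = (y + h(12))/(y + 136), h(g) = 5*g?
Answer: 233/20273490 ≈ 1.1493e-5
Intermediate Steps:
I(y) = (60 + y)/(136 + y) (I(y) = (y + 5*12)/(y + 136) = (y + 60)/(136 + y) = (60 + y)/(136 + y))
I(173)/65610 = ((60 + 173)/(136 + 173))/65610 = (233/309)*(1/65610) = 233/20273490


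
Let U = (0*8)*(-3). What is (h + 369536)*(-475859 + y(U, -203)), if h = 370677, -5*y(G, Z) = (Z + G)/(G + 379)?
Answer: -667488998784226/1895 ≈ -3.5224e+11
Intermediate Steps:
U = 0 (U = 0*(-3) = 0)
y(G, Z) = -(G + Z)/(5*(379 + G)) (y(G, Z) = -(Z + G)/(5*(G + 379)) = -(G + Z)/(5*(379 + G)))
(h + 369536)*(-475859 + y(U, -203)) = (370677 + 369536)*(-475859 + (-1*0 - 1*(-203))/(5*(379 + 0))) = 740213*(-475859 + (⅕)*(0 + 203)/379) = 740213*(-475859 + (⅕)*(1/379)*203) = 740213*(-475859 + 203/1895) = 740213*(-901752602/1895) = -667488998784226/1895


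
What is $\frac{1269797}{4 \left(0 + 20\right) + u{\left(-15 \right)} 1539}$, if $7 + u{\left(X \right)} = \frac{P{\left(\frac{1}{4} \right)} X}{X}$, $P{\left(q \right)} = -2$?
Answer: $- \frac{1269797}{13771} \approx -92.208$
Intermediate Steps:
$u{\left(X \right)} = -9$ ($u{\left(X \right)} = -7 + \frac{\left(-2\right) X}{X} = -7 - 2 = -9$)
$\frac{1269797}{4 \left(0 + 20\right) + u{\left(-15 \right)} 1539} = \frac{1269797}{4 \left(0 + 20\right) - 13851} = \frac{1269797}{4 \cdot 20 - 13851} = \frac{1269797}{80 - 13851} = \frac{1269797}{-13771} = 1269797 \left(- \frac{1}{13771}\right) = - \frac{1269797}{13771}$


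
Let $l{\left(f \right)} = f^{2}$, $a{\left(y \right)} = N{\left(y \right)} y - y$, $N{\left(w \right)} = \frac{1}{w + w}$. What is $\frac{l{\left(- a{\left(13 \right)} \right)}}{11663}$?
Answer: $\frac{625}{46652} \approx 0.013397$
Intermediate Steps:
$N{\left(w \right)} = \frac{1}{2 w}$
$a{\left(y \right)} = \frac{1}{2} - y$ ($a{\left(y \right)} = \frac{1}{2 y} y - y = \frac{1}{2} - y$)
$\frac{l{\left(- a{\left(13 \right)} \right)}}{11663} = \frac{\left(- (\frac{1}{2} - 13)\right)^{2}}{11663} = \left(- (\frac{1}{2} - 13)\right)^{2} \cdot \frac{1}{11663} = \left(\left(-1\right) \left(- \frac{25}{2}\right)\right)^{2} \cdot \frac{1}{11663} = \left(\frac{25}{2}\right)^{2} \cdot \frac{1}{11663} = \frac{625}{4} \cdot \frac{1}{11663} = \frac{625}{46652}$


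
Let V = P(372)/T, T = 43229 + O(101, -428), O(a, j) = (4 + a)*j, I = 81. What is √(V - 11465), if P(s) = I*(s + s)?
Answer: I*√33667139969/1711 ≈ 107.24*I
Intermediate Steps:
O(a, j) = j*(4 + a)
T = -1711 (T = 43229 - 428*(4 + 101) = 43229 - 428*105 = 43229 - 44940 = -1711)
P(s) = 162*s (P(s) = 81*(s + s) = 81*(2*s) = 162*s)
V = -60264/1711 (V = (162*372)/(-1711) = 60264*(-1/1711) = -60264/1711 ≈ -35.221)
√(V - 11465) = √(-60264/1711 - 11465) = √(-19676879/1711) = I*√33667139969/1711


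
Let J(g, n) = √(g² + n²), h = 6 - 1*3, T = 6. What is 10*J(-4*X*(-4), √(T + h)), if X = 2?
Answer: 10*√1033 ≈ 321.40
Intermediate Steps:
h = 3 (h = 6 - 3 = 3)
10*J(-4*X*(-4), √(T + h)) = 10*√((-4*2*(-4))² + (√(6 + 3))²) = 10*√((-8*(-4))² + (√9)²) = 10*√(32² + 3²) = 10*√(1024 + 9) = 10*√1033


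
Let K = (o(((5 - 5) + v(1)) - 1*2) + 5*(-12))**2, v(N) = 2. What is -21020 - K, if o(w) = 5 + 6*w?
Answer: -24045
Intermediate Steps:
K = 3025 (K = ((5 + 6*(((5 - 5) + 2) - 1*2)) + 5*(-12))**2 = ((5 + 6*((0 + 2) - 2)) - 60)**2 = ((5 + 6*(2 - 2)) - 60)**2 = ((5 + 6*0) - 60)**2 = ((5 + 0) - 60)**2 = (5 - 60)**2 = (-55)**2 = 3025)
-21020 - K = -21020 - 1*3025 = -21020 - 3025 = -24045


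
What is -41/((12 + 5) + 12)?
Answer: -41/29 ≈ -1.4138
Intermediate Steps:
-41/((12 + 5) + 12) = -41/(17 + 12) = -41/29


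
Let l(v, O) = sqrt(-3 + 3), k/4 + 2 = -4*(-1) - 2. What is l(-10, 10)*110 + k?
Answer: 0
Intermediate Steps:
k = 0 (k = -8 + 4*(-4*(-1) - 2) = -8 + 4*(4 - 2) = -8 + 4*2 = -8 + 8 = 0)
l(v, O) = 0 (l(v, O) = sqrt(0) = 0)
l(-10, 10)*110 + k = 0*110 + 0 = 0 + 0 = 0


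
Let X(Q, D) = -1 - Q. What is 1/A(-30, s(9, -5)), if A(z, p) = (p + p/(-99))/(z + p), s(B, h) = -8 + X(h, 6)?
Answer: 1683/196 ≈ 8.5867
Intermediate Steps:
s(B, h) = -9 - h (s(B, h) = -8 + (-1 - h) = -9 - h)
A(z, p) = 98*p/(99*(p + z)) (A(z, p) = (p + p*(-1/99))/(p + z) = (p - p/99)/(p + z) = (98*p/99)/(p + z) = 98*p/(99*(p + z)))
1/A(-30, s(9, -5)) = 1/(98*(-9 - 1*(-5))/(99*((-9 - 1*(-5)) - 30))) = 1/(98*(-9 + 5)/(99*((-9 + 5) - 30))) = 1/((98/99)*(-4)/(-4 - 30)) = 1/((98/99)*(-4)/(-34)) = 1/((98/99)*(-4)*(-1/34)) = 1/(196/1683) = 1683/196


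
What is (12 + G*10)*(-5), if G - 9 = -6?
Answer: -210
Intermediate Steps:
G = 3 (G = 9 - 6 = 3)
(12 + G*10)*(-5) = (12 + 3*10)*(-5) = (12 + 30)*(-5) = 42*(-5) = -210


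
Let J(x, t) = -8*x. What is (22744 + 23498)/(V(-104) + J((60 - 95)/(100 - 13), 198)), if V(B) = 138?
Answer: 2011527/6143 ≈ 327.45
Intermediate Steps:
(22744 + 23498)/(V(-104) + J((60 - 95)/(100 - 13), 198)) = (22744 + 23498)/(138 - 8*(60 - 95)/(100 - 13)) = 46242/(138 - (-280)/87) = 46242/(138 - 8*(-35/87)) = 46242/(138 + 280/87) = 46242/(12286/87) = 46242*(87/12286) = 2011527/6143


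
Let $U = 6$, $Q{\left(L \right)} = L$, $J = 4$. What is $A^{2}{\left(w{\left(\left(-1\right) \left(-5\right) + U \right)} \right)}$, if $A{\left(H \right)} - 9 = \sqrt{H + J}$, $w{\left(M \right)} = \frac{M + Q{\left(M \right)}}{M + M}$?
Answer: $\left(9 + \sqrt{5}\right)^{2} \approx 126.25$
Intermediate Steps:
$w{\left(M \right)} = 1$ ($w{\left(M \right)} = \frac{M + M}{M + M} = \frac{2 M}{2 M} = 2 M \frac{1}{2 M} = 1$)
$A{\left(H \right)} = 9 + \sqrt{4 + H}$ ($A{\left(H \right)} = 9 + \sqrt{H + 4} = 9 + \sqrt{4 + H}$)
$A^{2}{\left(w{\left(\left(-1\right) \left(-5\right) + U \right)} \right)} = \left(9 + \sqrt{4 + 1}\right)^{2} = \left(9 + \sqrt{5}\right)^{2}$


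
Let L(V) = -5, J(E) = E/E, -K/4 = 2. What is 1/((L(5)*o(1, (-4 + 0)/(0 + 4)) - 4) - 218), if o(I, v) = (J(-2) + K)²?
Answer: -1/467 ≈ -0.0021413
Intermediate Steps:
K = -8 (K = -4*2 = -8)
J(E) = 1
o(I, v) = 49 (o(I, v) = (1 - 8)² = (-7)² = 49)
1/((L(5)*o(1, (-4 + 0)/(0 + 4)) - 4) - 218) = 1/((-5*49 - 4) - 218) = 1/((-245 - 4) - 218) = 1/(-249 - 218) = 1/(-467) = -1/467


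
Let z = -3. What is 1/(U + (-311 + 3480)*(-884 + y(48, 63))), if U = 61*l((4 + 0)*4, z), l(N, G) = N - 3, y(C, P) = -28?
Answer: -1/2889335 ≈ -3.4610e-7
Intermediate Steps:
l(N, G) = -3 + N
U = 793 (U = 61*(-3 + (4 + 0)*4) = 61*(-3 + 4*4) = 61*(-3 + 16) = 61*13 = 793)
1/(U + (-311 + 3480)*(-884 + y(48, 63))) = 1/(793 + (-311 + 3480)*(-884 - 28)) = 1/(793 + 3169*(-912)) = 1/(793 - 2890128) = 1/(-2889335) = -1/2889335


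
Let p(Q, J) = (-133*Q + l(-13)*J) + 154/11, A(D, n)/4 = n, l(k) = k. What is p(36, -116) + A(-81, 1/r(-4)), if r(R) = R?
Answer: -3267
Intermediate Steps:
A(D, n) = 4*n
p(Q, J) = 14 - 133*Q - 13*J (p(Q, J) = (-133*Q - 13*J) + 154/11 = (-133*Q - 13*J) + 154*(1/11) = (-133*Q - 13*J) + 14 = 14 - 133*Q - 13*J)
p(36, -116) + A(-81, 1/r(-4)) = (14 - 133*36 - 13*(-116)) + 4/(-4) = (14 - 4788 + 1508) + 4*(-¼) = -3266 - 1 = -3267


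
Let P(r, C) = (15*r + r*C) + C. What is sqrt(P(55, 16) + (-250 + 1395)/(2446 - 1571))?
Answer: 2*sqrt(527457)/35 ≈ 41.501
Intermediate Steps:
P(r, C) = C + 15*r + C*r (P(r, C) = (15*r + C*r) + C = C + 15*r + C*r)
sqrt(P(55, 16) + (-250 + 1395)/(2446 - 1571)) = sqrt((16 + 15*55 + 16*55) + (-250 + 1395)/(2446 - 1571)) = sqrt((16 + 825 + 880) + 1145/875) = sqrt(1721 + 1145*(1/875)) = sqrt(1721 + 229/175) = sqrt(301404/175) = 2*sqrt(527457)/35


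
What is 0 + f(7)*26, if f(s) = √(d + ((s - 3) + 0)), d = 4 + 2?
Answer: 26*√10 ≈ 82.219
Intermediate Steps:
d = 6
f(s) = √(3 + s) (f(s) = √(6 + ((s - 3) + 0)) = √(6 + ((-3 + s) + 0)) = √(6 + (-3 + s)) = √(3 + s))
0 + f(7)*26 = 0 + √(3 + 7)*26 = 0 + √10*26 = 0 + 26*√10 = 26*√10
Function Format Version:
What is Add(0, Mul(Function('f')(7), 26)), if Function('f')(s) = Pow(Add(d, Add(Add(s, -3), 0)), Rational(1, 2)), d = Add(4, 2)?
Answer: Mul(26, Pow(10, Rational(1, 2))) ≈ 82.219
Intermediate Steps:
d = 6
Function('f')(s) = Pow(Add(3, s), Rational(1, 2)) (Function('f')(s) = Pow(Add(6, Add(Add(s, -3), 0)), Rational(1, 2)) = Pow(Add(6, Add(Add(-3, s), 0)), Rational(1, 2)) = Pow(Add(6, Add(-3, s)), Rational(1, 2)) = Pow(Add(3, s), Rational(1, 2)))
Add(0, Mul(Function('f')(7), 26)) = Add(0, Mul(Pow(Add(3, 7), Rational(1, 2)), 26)) = Add(0, Mul(Pow(10, Rational(1, 2)), 26)) = Add(0, Mul(26, Pow(10, Rational(1, 2)))) = Mul(26, Pow(10, Rational(1, 2)))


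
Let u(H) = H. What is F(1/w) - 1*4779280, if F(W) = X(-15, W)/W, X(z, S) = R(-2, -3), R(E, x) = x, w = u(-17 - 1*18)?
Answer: -4779175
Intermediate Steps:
w = -35 (w = -17 - 1*18 = -17 - 18 = -35)
X(z, S) = -3
F(W) = -3/W
F(1/w) - 1*4779280 = -3/(1/(-35)) - 1*4779280 = -3/(-1/35) - 4779280 = -3*(-35) - 4779280 = 105 - 4779280 = -4779175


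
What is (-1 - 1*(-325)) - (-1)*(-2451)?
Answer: -2127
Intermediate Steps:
(-1 - 1*(-325)) - (-1)*(-2451) = (-1 + 325) - 1*2451 = 324 - 2451 = -2127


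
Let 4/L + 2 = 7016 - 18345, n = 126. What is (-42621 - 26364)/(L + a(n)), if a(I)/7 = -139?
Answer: 781669035/11025067 ≈ 70.899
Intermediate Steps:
a(I) = -973 (a(I) = 7*(-139) = -973)
L = -4/11331 (L = 4/(-2 + (7016 - 18345)) = 4/(-2 - 11329) = 4/(-11331) = 4*(-1/11331) = -4/11331 ≈ -0.00035301)
(-42621 - 26364)/(L + a(n)) = (-42621 - 26364)/(-4/11331 - 973) = -68985/(-11025067/11331) = -68985*(-11331/11025067) = 781669035/11025067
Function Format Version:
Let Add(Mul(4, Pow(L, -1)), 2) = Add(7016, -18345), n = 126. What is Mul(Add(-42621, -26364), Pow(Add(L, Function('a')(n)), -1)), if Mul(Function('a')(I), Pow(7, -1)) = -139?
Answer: Rational(781669035, 11025067) ≈ 70.899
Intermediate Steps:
Function('a')(I) = -973 (Function('a')(I) = Mul(7, -139) = -973)
L = Rational(-4, 11331) (L = Mul(4, Pow(Add(-2, Add(7016, -18345)), -1)) = Mul(4, Pow(Add(-2, -11329), -1)) = Mul(4, Pow(-11331, -1)) = Mul(4, Rational(-1, 11331)) = Rational(-4, 11331) ≈ -0.00035301)
Mul(Add(-42621, -26364), Pow(Add(L, Function('a')(n)), -1)) = Mul(Add(-42621, -26364), Pow(Add(Rational(-4, 11331), -973), -1)) = Mul(-68985, Pow(Rational(-11025067, 11331), -1)) = Mul(-68985, Rational(-11331, 11025067)) = Rational(781669035, 11025067)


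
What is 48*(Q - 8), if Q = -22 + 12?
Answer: -864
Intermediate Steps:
Q = -10
48*(Q - 8) = 48*(-10 - 8) = 48*(-18) = -864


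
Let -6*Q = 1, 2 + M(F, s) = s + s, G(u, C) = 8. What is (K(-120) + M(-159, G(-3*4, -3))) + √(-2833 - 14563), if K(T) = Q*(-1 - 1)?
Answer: 43/3 + 2*I*√4349 ≈ 14.333 + 131.89*I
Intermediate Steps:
M(F, s) = -2 + 2*s (M(F, s) = -2 + (s + s) = -2 + 2*s)
Q = -⅙ (Q = -⅙*1 = -⅙ ≈ -0.16667)
K(T) = ⅓ (K(T) = -(-1 - 1)/6 = -⅙*(-2) = ⅓)
(K(-120) + M(-159, G(-3*4, -3))) + √(-2833 - 14563) = (⅓ + (-2 + 2*8)) + √(-2833 - 14563) = (⅓ + (-2 + 16)) + √(-17396) = (⅓ + 14) + 2*I*√4349 = 43/3 + 2*I*√4349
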